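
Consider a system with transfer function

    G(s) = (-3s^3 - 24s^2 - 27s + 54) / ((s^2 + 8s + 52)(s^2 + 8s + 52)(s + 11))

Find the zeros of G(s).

Set the numerator to zero: -3s^3 - 24s^2 - 27s + 54 = 0, i.e. -3·(s^3 + 8s^2 + 9s - 18) = 0.
Factoring: (s - 1)(s + 3)(s + 6) = 0.

s = 1, -3, -6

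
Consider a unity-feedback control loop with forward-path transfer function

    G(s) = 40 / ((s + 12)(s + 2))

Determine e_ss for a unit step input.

e_ss = 0.3750

G(s) has no poles at the origin.
This is a Type 0 system. Kp = lim_{s→0} G(s) = 40/24 = 5/3.
e_ss = 1/(1 + Kp) = 1/(1 + 5/3) = 3/8 ≈ 0.3750.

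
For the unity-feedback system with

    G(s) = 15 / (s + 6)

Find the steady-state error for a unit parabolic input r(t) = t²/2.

e_ss = ∞

G(s) has no poles at the origin.
This is a Type 0 system; Ka = lim_{s→0} s^2·G(s) = 0, so the steady-state error for a parabola input is infinite.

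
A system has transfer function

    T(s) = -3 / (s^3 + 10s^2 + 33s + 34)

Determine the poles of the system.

The poles are the roots of the denominator s^3 + 10s^2 + 33s + 34 = 0.
Trying s = -2: the polynomial evaluates to 0, so (s + 2) is a factor.
Dividing out leaves s^2 + 8s + 17 = 0.
The quadratic formula then gives s = -4 ± 1j.

s = -4 ± j, -2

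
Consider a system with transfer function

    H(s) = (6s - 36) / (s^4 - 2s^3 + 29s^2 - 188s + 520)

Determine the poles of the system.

s = 3 ± 2j, -2 ± 6j

The poles are the roots of the denominator s^4 - 2s^3 + 29s^2 - 188s + 520 = 0.
No real roots exist; factor into two real quadratics: (s^2 - 6s + 13)(s^2 + 4s + 40) = 0.
Each quadratic gives a conjugate pair via the quadratic formula.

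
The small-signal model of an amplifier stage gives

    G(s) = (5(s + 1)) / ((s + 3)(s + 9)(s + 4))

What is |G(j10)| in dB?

Substitute s = j10: numerator = 5 + j50, denominator = -1492 - j250.
|G(j10)| = |5 + j50| / |-1492 - j250| = 50.249 / 1512.8 ≈ 0.03322.
In decibels: 20·log₁₀(0.03322) ≈ -29.6 dB.

|G(j10)|_dB ≈ -29.6 dB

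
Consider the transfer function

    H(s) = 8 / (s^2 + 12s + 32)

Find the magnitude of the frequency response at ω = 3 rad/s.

Substitute s = j3: numerator = 8, denominator = 23 + j36.
|H(j3)| = |8| / |23 + j36| = 8 / 42.720 ≈ 0.1873.

|H(j3)| ≈ 0.1873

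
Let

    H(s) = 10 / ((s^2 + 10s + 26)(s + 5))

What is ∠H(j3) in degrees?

At s = j3: numerator = 10, denominator = -5 + j201.
∠H = ∠num − ∠den = 0° − (91.425°) = -91.42°.

∠H(j3) ≈ -91.42°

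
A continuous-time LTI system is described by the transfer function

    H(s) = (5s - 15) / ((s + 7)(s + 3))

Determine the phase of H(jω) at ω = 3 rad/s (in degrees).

At s = j3: numerator = -15 + j15, denominator = 12 + j30.
∠H = ∠num − ∠den = 135° − (68.199°) = 66.80°.

∠H(j3) ≈ 66.80°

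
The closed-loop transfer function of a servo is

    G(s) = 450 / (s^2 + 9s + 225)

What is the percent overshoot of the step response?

Comparing s^2 + 9s + 225 to s^2 + 2ζωₙs + ωₙ²: ωₙ = 15 rad/s and ζ = 9/(2·15) = 0.3.
%OS = 100·exp(−πζ/√(1−ζ²)) = 100·exp(−π·0.3/√(1−0.3²)) ≈ 37.2%.

%OS ≈ 37.2%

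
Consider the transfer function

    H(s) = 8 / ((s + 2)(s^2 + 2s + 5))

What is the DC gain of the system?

Set s = 0: H(0) = (8) / (10) = 4/5.

H(0) = 4/5 ≈ 0.8000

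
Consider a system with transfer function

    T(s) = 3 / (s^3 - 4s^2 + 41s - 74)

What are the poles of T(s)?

The poles are the roots of the denominator s^3 - 4s^2 + 41s - 74 = 0.
Trying s = 2: the polynomial evaluates to 0, so (s - 2) is a factor.
Dividing out leaves s^2 - 2s + 37 = 0.
The quadratic formula then gives s = 1 ± 6j.

s = 1 ± 6j, 2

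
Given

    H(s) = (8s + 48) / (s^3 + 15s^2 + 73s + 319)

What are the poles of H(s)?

s = -2 + 5j, -2 - 5j, -11

The poles are the roots of the denominator s^3 + 15s^2 + 73s + 319 = 0.
Trying s = -11: the polynomial evaluates to 0, so (s + 11) is a factor.
Dividing out leaves s^2 + 4s + 29 = 0.
The quadratic formula then gives s = -2 ± 5j.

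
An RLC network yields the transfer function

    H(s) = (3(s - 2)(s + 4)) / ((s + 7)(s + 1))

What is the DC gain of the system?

H(0) = -24/7 ≈ -3.429

At s = 0 each factor (s + a) contributes a and each (s^2 + bs + c) contributes c.
H(0) = 3·(-2) · (4) / ((7) · (1)) = -24/7 = -24/7.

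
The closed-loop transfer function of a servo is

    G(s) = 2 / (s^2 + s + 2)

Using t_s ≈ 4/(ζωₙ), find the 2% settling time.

Comparing s^2 + s + 2 to s^2 + 2ζωₙs + ωₙ²: ωₙ = √2 ≈ 1.414 rad/s and ζ = 1/(2·√2) ≈ 0.3536.
ζωₙ = 1/2 = 0.5, so t_s ≈ 4/(ζωₙ) = 4/0.5 = 8 s.

t_s ≈ 8 s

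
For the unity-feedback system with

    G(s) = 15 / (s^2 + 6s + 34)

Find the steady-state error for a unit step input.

G(s) has no poles at the origin.
This is a Type 0 system. Kp = lim_{s→0} G(s) = 15/34.
e_ss = 1/(1 + Kp) = 1/(1 + 15/34) = 34/49 ≈ 0.6939.

e_ss = 0.6939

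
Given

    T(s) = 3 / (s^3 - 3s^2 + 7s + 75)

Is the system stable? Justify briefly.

unstable

The denominator s^3 - 3s^2 + 7s + 75 factors as (s^2 - 6s + 25)(s + 3), giving poles at s = 3 + 4j, 3 - 4j, -3.
Since the pole(s) at s = 3 ± 4j lie in the right half-plane, the system is unstable.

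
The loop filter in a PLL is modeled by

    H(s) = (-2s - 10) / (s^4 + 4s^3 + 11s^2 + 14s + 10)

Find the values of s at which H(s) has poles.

The poles are the roots of the denominator s^4 + 4s^3 + 11s^2 + 14s + 10 = 0.
No real roots exist; factor into two real quadratics: (s^2 + 2s + 2)(s^2 + 2s + 5) = 0.
Each quadratic gives a conjugate pair via the quadratic formula.

s = -1 ± j, -1 ± 2j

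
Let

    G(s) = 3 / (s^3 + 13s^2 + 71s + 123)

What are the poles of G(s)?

The poles are the roots of the denominator s^3 + 13s^2 + 71s + 123 = 0.
Trying s = -3: the polynomial evaluates to 0, so (s + 3) is a factor.
Dividing out leaves s^2 + 10s + 41 = 0.
The quadratic formula then gives s = -5 ± 4j.

s = -5 + 4j, -5 - 4j, -3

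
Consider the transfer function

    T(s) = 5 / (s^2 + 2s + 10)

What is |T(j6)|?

Substitute s = j6: numerator = 5, denominator = -26 + j12.
|T(j6)| = |5| / |-26 + j12| = 5 / 28.636 ≈ 0.1746.

|T(j6)| ≈ 0.1746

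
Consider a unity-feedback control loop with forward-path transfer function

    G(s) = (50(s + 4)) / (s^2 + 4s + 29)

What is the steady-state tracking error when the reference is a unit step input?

G(s) has no poles at the origin.
This is a Type 0 system. Kp = lim_{s→0} G(s) = 200/29.
e_ss = 1/(1 + Kp) = 1/(1 + 200/29) = 29/229 ≈ 0.1266.

e_ss = 0.1266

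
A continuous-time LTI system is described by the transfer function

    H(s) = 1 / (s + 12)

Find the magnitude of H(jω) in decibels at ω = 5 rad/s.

|H(j5)|_dB ≈ -22.3 dB

Substitute s = j5: numerator = 1, denominator = 12 + j5.
|H(j5)| = |1| / |12 + j5| = 1 / 13 ≈ 0.07692.
In decibels: 20·log₁₀(0.07692) ≈ -22.3 dB.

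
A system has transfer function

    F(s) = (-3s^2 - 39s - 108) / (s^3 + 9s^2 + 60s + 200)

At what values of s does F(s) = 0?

Set the numerator to zero: -3s^2 - 39s - 108 = 0, i.e. -3·(s^2 + 13s + 36) = 0.
Factoring: (s + 9)(s + 4) = 0.

s = -9, -4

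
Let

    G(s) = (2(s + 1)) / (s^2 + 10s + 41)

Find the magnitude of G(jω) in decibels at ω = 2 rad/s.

Substitute s = j2: numerator = 2 + j4, denominator = 37 + j20.
|G(j2)| = |2 + j4| / |37 + j20| = 4.4721 / 42.059 ≈ 0.1063.
In decibels: 20·log₁₀(0.1063) ≈ -19.5 dB.

|G(j2)|_dB ≈ -19.5 dB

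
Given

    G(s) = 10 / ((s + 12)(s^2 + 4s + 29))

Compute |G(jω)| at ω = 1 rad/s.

Substitute s = j1: numerator = 10, denominator = 332 + j76.
|G(j1)| = |10| / |332 + j76| = 10 / 340.59 ≈ 0.02936.

|G(j1)| ≈ 0.02936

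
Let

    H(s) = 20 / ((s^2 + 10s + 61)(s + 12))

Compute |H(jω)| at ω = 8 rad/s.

|H(j8)| ≈ 0.01732

Substitute s = j8: numerator = 20, denominator = -676 + j936.
|H(j8)| = |20| / |-676 + j936| = 20 / 1154.6 ≈ 0.01732.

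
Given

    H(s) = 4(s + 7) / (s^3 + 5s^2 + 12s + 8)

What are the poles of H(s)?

s = -2 + 2j, -2 - 2j, -1

The poles are the roots of the denominator s^3 + 5s^2 + 12s + 8 = 0.
Trying s = -1: the polynomial evaluates to 0, so (s + 1) is a factor.
Dividing out leaves s^2 + 4s + 8 = 0.
The quadratic formula then gives s = -2 ± 2j.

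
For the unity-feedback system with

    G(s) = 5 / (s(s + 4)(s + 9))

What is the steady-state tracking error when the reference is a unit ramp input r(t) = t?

G(s) has one pole at the origin.
This is a Type 1 system. Kv = lim_{s→0} s·G(s) = 5/36.
e_ss = 1/Kv = 1/(5/36) = 36/5 ≈ 7.200.

e_ss = 7.200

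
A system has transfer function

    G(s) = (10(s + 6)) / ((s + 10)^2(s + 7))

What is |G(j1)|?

|G(j1)| ≈ 0.08517

Substitute s = j1: numerator = 60 + j10, denominator = 673 + j239.
|G(j1)| = |60 + j10| / |673 + j239| = 60.828 / 714.18 ≈ 0.08517.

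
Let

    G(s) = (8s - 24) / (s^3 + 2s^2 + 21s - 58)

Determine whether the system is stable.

unstable

The denominator s^3 + 2s^2 + 21s - 58 factors as (s^2 + 4s + 29)(s - 2), giving poles at s = -2 + 5j, -2 - 5j, 2.
Since the pole(s) at s = 2 lie in the right half-plane, the system is unstable.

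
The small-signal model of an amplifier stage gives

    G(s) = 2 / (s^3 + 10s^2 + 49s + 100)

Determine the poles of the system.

The poles are the roots of the denominator s^3 + 10s^2 + 49s + 100 = 0.
Trying s = -4: the polynomial evaluates to 0, so (s + 4) is a factor.
Dividing out leaves s^2 + 6s + 25 = 0.
The quadratic formula then gives s = -3 ± 4j.

s = -3 ± 4j, -4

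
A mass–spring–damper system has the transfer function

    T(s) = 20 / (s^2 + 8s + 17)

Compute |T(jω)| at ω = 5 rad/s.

Substitute s = j5: numerator = 20, denominator = -8 + j40.
|T(j5)| = |20| / |-8 + j40| = 20 / 40.792 ≈ 0.4903.

|T(j5)| ≈ 0.4903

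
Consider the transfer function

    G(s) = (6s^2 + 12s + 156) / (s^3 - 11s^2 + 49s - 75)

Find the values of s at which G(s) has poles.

The poles are the roots of the denominator s^3 - 11s^2 + 49s - 75 = 0.
Trying s = 3: the polynomial evaluates to 0, so (s - 3) is a factor.
Dividing out leaves s^2 - 8s + 25 = 0.
The quadratic formula then gives s = 4 ± 3j.

s = 4 ± 3j, 3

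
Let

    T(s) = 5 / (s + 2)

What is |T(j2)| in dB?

Substitute s = j2: numerator = 5, denominator = 2 + j2.
|T(j2)| = |5| / |2 + j2| = 5 / 2.8284 ≈ 1.768.
In decibels: 20·log₁₀(1.768) ≈ 4.95 dB.

|T(j2)|_dB ≈ 4.95 dB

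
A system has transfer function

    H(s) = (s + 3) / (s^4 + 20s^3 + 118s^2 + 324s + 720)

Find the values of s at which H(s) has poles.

s = -6, -1 ± 3j, -12

The poles are the roots of the denominator s^4 + 20s^3 + 118s^2 + 324s + 720 = 0.
Trying s = -6: the polynomial evaluates to 0, so (s + 6) is a factor.
Dividing out leaves s^3 + 14s^2 + 34s + 120 = 0.
This factors further as (s^2 + 2s + 10)(s + 12) = 0.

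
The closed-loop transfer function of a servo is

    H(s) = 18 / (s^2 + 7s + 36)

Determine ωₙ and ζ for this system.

ωₙ = 6 rad/s, ζ ≈ 0.5833

Compare the denominator to the standard form s^2 + 2ζωₙs + ωₙ².
ωₙ² = 36, so ωₙ = 6 rad/s.
2ζωₙ = 7, so ζ = 7/(2·6) ≈ 0.5833.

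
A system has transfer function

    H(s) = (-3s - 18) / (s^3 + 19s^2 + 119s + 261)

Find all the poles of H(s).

The poles are the roots of the denominator s^3 + 19s^2 + 119s + 261 = 0.
Trying s = -9: the polynomial evaluates to 0, so (s + 9) is a factor.
Dividing out leaves s^2 + 10s + 29 = 0.
The quadratic formula then gives s = -5 ± 2j.

s = -5 + 2j, -5 - 2j, -9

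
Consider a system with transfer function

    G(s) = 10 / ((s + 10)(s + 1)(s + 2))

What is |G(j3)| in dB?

Substitute s = j3: numerator = 10, denominator = -97 + j69.
|G(j3)| = |10| / |-97 + j69| = 10 / 119.04 ≈ 0.08401.
In decibels: 20·log₁₀(0.08401) ≈ -21.5 dB.

|G(j3)|_dB ≈ -21.5 dB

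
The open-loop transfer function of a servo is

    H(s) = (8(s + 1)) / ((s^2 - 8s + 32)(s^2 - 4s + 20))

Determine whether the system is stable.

unstable

The poles can be read from the denominator factors: s = 4 ± 4j, 2 ± 4j.
Since the pole(s) at s = 4 + 4j, 4 - 4j, 2 + 4j, 2 - 4j lie in the right half-plane, the system is unstable.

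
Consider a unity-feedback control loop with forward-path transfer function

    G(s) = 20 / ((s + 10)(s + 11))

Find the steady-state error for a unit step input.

e_ss = 0.8462

G(s) has no poles at the origin.
This is a Type 0 system. Kp = lim_{s→0} G(s) = 20/110 = 2/11.
e_ss = 1/(1 + Kp) = 1/(1 + 2/11) = 11/13 ≈ 0.8462.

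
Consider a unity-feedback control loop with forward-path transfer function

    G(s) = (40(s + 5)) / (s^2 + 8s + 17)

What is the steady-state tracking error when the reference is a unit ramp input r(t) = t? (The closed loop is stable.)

e_ss = ∞

G(s) has no poles at the origin.
This is a Type 0 system; Kv = lim_{s→0} s·G(s) = 0, so the steady-state error for a ramp input is infinite.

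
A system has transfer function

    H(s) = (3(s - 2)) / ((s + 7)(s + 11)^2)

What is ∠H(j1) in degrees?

∠H(j1) ≈ 134.9°

At s = j1: numerator = -6 + j3, denominator = 818 + j274.
∠H = ∠num − ∠den = 153.43° − (18.519°) = 134.9°.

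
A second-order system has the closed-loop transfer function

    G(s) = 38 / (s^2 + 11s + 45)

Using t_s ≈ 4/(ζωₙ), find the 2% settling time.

Comparing s^2 + 11s + 45 to s^2 + 2ζωₙs + ωₙ²: ωₙ = √45 ≈ 6.708 rad/s and ζ = 11/(2·√45) ≈ 0.8199.
ζωₙ = 11/2 = 5.5, so t_s ≈ 4/(ζωₙ) = 4/5.5 ≈ 0.7273 s.

t_s ≈ 0.7273 s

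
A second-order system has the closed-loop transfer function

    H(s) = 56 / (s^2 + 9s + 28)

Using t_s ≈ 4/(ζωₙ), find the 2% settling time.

t_s ≈ 0.8889 s

Comparing s^2 + 9s + 28 to s^2 + 2ζωₙs + ωₙ²: ωₙ = √28 ≈ 5.292 rad/s and ζ = 9/(2·√28) ≈ 0.8504.
ζωₙ = 9/2 = 4.5, so t_s ≈ 4/(ζωₙ) = 4/4.5 ≈ 0.8889 s.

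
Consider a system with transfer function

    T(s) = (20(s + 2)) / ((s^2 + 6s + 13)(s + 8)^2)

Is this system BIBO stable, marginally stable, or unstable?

stable

The poles can be read from the denominator factors: s = -3 + 2j, -3 - 2j, -8, -8.
Since all poles lie strictly in the left half-plane, the system is stable.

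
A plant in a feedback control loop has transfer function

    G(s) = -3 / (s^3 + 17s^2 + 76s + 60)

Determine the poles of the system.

The poles are the roots of the denominator s^3 + 17s^2 + 76s + 60 = 0.
Trying s = -6: the polynomial evaluates to 0, so (s + 6) is a factor.
Dividing out leaves s^2 + 11s + 10 = 0.
Factoring the quadratic: (s + 10)(s + 1) = 0.

s = -6, -10, -1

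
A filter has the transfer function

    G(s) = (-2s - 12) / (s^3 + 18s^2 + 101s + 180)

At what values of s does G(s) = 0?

Set the numerator to zero: -2s - 12 = 0, i.e. -2·(s + 6) = 0.
So s = -6.

s = -6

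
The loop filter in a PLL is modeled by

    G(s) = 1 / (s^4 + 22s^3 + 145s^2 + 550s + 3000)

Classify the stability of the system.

The denominator s^4 + 22s^3 + 145s^2 + 550s + 3000 factors as (s^2 + 25)(s + 12)(s + 10), giving poles at s = 5j, -5j, -12, -10.
Since the simple pole(s) at s = ±5j lie on the jω-axis with none in the right half-plane, the system is marginally stable.

marginally stable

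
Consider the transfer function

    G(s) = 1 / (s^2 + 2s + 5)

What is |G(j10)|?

Substitute s = j10: numerator = 1, denominator = -95 + j20.
|G(j10)| = |1| / |-95 + j20| = 1 / 97.082 ≈ 0.01030.

|G(j10)| ≈ 0.01030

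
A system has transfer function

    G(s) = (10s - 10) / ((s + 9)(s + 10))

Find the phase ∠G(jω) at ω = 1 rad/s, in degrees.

At s = j1: numerator = -10 + j10, denominator = 89 + j19.
∠G = ∠num − ∠den = 135° − (12.051°) = 122.9°.

∠G(j1) ≈ 122.9°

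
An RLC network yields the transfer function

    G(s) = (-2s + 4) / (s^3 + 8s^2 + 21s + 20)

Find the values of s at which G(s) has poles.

The poles are the roots of the denominator s^3 + 8s^2 + 21s + 20 = 0.
Trying s = -4: the polynomial evaluates to 0, so (s + 4) is a factor.
Dividing out leaves s^2 + 4s + 5 = 0.
The quadratic formula then gives s = -2 ± 1j.

s = -2 ± j, -4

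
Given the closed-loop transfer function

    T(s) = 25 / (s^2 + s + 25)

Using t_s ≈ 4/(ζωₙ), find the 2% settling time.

t_s ≈ 8 s

Comparing s^2 + s + 25 to s^2 + 2ζωₙs + ωₙ²: ωₙ = 5 rad/s and ζ = 1/(2·5) = 0.1.
ζωₙ = 1/2 = 0.5, so t_s ≈ 4/(ζωₙ) = 4/0.5 = 8 s.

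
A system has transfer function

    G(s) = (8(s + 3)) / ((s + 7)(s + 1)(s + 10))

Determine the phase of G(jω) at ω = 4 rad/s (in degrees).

∠G(j4) ≈ -74.38°

At s = j4: numerator = 24 + j32, denominator = -218 + j284.
∠G = ∠num − ∠den = 53.130° − (127.51°) = -74.38°.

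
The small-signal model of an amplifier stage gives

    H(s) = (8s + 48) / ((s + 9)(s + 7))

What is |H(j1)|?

|H(j1)| ≈ 0.7600

Substitute s = j1: numerator = 48 + j8, denominator = 62 + j16.
|H(j1)| = |48 + j8| / |62 + j16| = 48.662 / 64.031 ≈ 0.7600.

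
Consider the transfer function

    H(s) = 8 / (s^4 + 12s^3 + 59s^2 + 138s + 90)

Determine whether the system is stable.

The denominator s^4 + 12s^3 + 59s^2 + 138s + 90 factors as (s^2 + 6s + 18)(s + 1)(s + 5), giving poles at s = -3 + 3j, -3 - 3j, -1, -5.
Since all poles lie strictly in the left half-plane, the system is stable.

stable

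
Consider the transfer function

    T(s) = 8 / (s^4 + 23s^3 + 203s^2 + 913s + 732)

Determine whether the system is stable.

The denominator s^4 + 23s^3 + 203s^2 + 913s + 732 factors as (s^2 + 10s + 61)(s + 12)(s + 1), giving poles at s = -5 + 6j, -5 - 6j, -12, -1.
Since all poles lie strictly in the left half-plane, the system is stable.

stable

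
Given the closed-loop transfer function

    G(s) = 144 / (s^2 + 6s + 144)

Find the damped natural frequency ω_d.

Comparing s^2 + 6s + 144 to s^2 + 2ζωₙs + ωₙ²: ωₙ = 12 rad/s and ζ = 6/(2·12) = 0.25.
ζωₙ = 6/2 = 3, so ω_d = ωₙ√(1−ζ²) = √(ωₙ² − (ζωₙ)²) = √(144 − 3²) = √135 ≈ 11.62 rad/s.

ω_d ≈ 11.62 rad/s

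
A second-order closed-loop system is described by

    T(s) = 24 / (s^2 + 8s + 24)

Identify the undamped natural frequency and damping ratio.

Compare the denominator to the standard form s^2 + 2ζωₙs + ωₙ².
ωₙ² = 24, so ωₙ = √24 ≈ 4.899 rad/s.
2ζωₙ = 8, so ζ = 8/(2·√24) ≈ 0.8165.
With ζ = 0.8165 the response is underdamped.

ωₙ ≈ 4.899 rad/s, ζ ≈ 0.8165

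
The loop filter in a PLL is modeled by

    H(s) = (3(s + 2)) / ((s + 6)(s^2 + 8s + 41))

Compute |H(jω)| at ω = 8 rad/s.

|H(j8)| ≈ 0.03638

Substitute s = j8: numerator = 6 + j24, denominator = -650 + j200.
|H(j8)| = |6 + j24| / |-650 + j200| = 24.739 / 680.07 ≈ 0.03638.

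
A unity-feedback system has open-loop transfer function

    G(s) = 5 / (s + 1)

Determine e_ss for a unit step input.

G(s) has no poles at the origin.
This is a Type 0 system. Kp = lim_{s→0} G(s) = 5/1.
e_ss = 1/(1 + Kp) = 1/(1 + 5) = 1/6 ≈ 0.1667.

e_ss = 0.1667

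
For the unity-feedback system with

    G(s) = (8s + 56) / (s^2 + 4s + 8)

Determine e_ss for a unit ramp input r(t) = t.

G(s) has no poles at the origin.
This is a Type 0 system; Kv = lim_{s→0} s·G(s) = 0, so the steady-state error for a ramp input is infinite.

e_ss = ∞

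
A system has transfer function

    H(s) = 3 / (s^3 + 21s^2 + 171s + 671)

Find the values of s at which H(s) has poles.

The poles are the roots of the denominator s^3 + 21s^2 + 171s + 671 = 0.
Trying s = -11: the polynomial evaluates to 0, so (s + 11) is a factor.
Dividing out leaves s^2 + 10s + 61 = 0.
The quadratic formula then gives s = -5 ± 6j.

s = -5 ± 6j, -11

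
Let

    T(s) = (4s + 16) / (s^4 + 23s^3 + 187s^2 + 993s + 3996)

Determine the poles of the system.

s = -1 ± 6j, -9, -12

The poles are the roots of the denominator s^4 + 23s^3 + 187s^2 + 993s + 3996 = 0.
Trying s = -9: the polynomial evaluates to 0, so (s + 9) is a factor.
Dividing out leaves s^3 + 14s^2 + 61s + 444 = 0.
This factors further as (s^2 + 2s + 37)(s + 12) = 0.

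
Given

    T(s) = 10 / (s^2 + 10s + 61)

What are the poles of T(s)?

s = -5 ± 6j

The poles are the roots of the denominator s^2 + 10s + 61 = 0.
Using the quadratic formula: s = (-10 ± √(-144))/2 = -5 ± 6j.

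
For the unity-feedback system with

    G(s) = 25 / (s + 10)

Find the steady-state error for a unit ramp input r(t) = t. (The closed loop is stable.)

e_ss = ∞

G(s) has no poles at the origin.
This is a Type 0 system; Kv = lim_{s→0} s·G(s) = 0, so the steady-state error for a ramp input is infinite.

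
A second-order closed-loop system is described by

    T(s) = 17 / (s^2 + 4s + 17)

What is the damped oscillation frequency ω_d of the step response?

Comparing s^2 + 4s + 17 to s^2 + 2ζωₙs + ωₙ²: ωₙ = √17 ≈ 4.123 rad/s and ζ = 4/(2·√17) ≈ 0.4851.
ζωₙ = 4/2 = 2, so ω_d = ωₙ√(1−ζ²) = √(ωₙ² − (ζωₙ)²) = √(17 − 2²) = √13 ≈ 3.606 rad/s.

ω_d ≈ 3.606 rad/s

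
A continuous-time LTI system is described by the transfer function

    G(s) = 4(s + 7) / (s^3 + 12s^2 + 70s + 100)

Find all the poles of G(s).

The poles are the roots of the denominator s^3 + 12s^2 + 70s + 100 = 0.
Trying s = -2: the polynomial evaluates to 0, so (s + 2) is a factor.
Dividing out leaves s^2 + 10s + 50 = 0.
The quadratic formula then gives s = -5 ± 5j.

s = -5 ± 5j, -2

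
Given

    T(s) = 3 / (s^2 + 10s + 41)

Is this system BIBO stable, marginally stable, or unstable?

stable

The poles can be read from the denominator factors: s = -5 + 4j, -5 - 4j.
Since all poles lie strictly in the left half-plane, the system is stable.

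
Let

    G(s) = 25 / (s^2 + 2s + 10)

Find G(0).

Set s = 0: G(0) = (25) / (10) = 5/2.

G(0) = 5/2 ≈ 2.500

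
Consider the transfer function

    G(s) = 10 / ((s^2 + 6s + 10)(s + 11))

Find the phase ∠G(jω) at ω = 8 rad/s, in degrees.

∠G(j8) ≈ -174.4°

At s = j8: numerator = 10, denominator = -978 + j96.
∠G = ∠num − ∠den = 0° − (174.39°) = -174.4°.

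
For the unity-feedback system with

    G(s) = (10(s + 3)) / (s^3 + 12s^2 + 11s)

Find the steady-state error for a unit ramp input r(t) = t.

e_ss = 0.3667

G(s) has one pole at the origin.
This is a Type 1 system. Kv = lim_{s→0} s·G(s) = 30/11.
e_ss = 1/Kv = 1/(30/11) = 11/30 ≈ 0.3667.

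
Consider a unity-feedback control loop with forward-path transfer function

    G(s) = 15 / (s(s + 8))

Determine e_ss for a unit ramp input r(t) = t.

e_ss = 0.5333

G(s) has one pole at the origin.
This is a Type 1 system. Kv = lim_{s→0} s·G(s) = 15/8.
e_ss = 1/Kv = 1/(15/8) = 8/15 ≈ 0.5333.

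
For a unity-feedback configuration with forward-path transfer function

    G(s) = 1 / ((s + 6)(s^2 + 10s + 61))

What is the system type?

Type 0

The denominator has no factor of s at the origin — no free integrator — so this is a Type 0 system.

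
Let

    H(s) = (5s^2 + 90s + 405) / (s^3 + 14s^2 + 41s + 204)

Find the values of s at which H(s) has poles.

The poles are the roots of the denominator s^3 + 14s^2 + 41s + 204 = 0.
Trying s = -12: the polynomial evaluates to 0, so (s + 12) is a factor.
Dividing out leaves s^2 + 2s + 17 = 0.
The quadratic formula then gives s = -1 ± 4j.

s = -1 ± 4j, -12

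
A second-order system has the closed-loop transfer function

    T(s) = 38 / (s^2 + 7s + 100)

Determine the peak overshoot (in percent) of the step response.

%OS ≈ 30.9%

Comparing s^2 + 7s + 100 to s^2 + 2ζωₙs + ωₙ²: ωₙ = 10 rad/s and ζ = 7/(2·10) = 0.35.
%OS = 100·exp(−πζ/√(1−ζ²)) = 100·exp(−π·0.35/√(1−0.35²)) ≈ 30.9%.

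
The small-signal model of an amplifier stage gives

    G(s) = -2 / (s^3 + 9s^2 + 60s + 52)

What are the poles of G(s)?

The poles are the roots of the denominator s^3 + 9s^2 + 60s + 52 = 0.
Trying s = -1: the polynomial evaluates to 0, so (s + 1) is a factor.
Dividing out leaves s^2 + 8s + 52 = 0.
The quadratic formula then gives s = -4 ± 6j.

s = -4 + 6j, -4 - 6j, -1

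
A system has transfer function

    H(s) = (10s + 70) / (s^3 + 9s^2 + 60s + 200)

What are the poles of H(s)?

The poles are the roots of the denominator s^3 + 9s^2 + 60s + 200 = 0.
Trying s = -5: the polynomial evaluates to 0, so (s + 5) is a factor.
Dividing out leaves s^2 + 4s + 40 = 0.
The quadratic formula then gives s = -2 ± 6j.

s = -5, -2 + 6j, -2 - 6j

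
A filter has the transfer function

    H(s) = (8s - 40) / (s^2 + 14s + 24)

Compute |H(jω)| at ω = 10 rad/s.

|H(j10)| ≈ 0.5615

Substitute s = j10: numerator = -40 + j80, denominator = -76 + j140.
|H(j10)| = |-40 + j80| / |-76 + j140| = 89.443 / 159.30 ≈ 0.5615.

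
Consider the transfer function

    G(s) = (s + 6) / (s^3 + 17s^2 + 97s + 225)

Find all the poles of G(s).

s = -9, -4 ± 3j

The poles are the roots of the denominator s^3 + 17s^2 + 97s + 225 = 0.
Trying s = -9: the polynomial evaluates to 0, so (s + 9) is a factor.
Dividing out leaves s^2 + 8s + 25 = 0.
The quadratic formula then gives s = -4 ± 3j.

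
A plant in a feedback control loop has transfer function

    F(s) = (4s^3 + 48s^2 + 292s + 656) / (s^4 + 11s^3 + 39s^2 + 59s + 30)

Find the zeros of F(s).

s = -4 + 5j, -4 - 5j, -4

Set the numerator to zero: 4s^3 + 48s^2 + 292s + 656 = 0, i.e. 4·(s^3 + 12s^2 + 73s + 164) = 0.
Factoring: (s^2 + 8s + 41)(s + 4) = 0.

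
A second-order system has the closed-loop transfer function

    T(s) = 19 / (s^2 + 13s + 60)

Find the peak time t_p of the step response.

Comparing s^2 + 13s + 60 to s^2 + 2ζωₙs + ωₙ²: ωₙ = √60 ≈ 7.746 rad/s and ζ = 13/(2·√60) ≈ 0.8391.
ζωₙ = 13/2 = 6.5, so ω_d = ωₙ√(1−ζ²) = √(ωₙ² − (ζωₙ)²) = √(60 − 6.5²) = √17.75 ≈ 4.213 rad/s.
t_p = π/ω_d = π/4.213 ≈ 0.7457 s.

t_p ≈ 0.7457 s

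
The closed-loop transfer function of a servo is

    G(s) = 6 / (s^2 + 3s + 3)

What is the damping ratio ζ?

Compare the denominator to the standard form s^2 + 2ζωₙs + ωₙ².
ωₙ² = 3, so ωₙ = √3 ≈ 1.732 rad/s.
2ζωₙ = 3, so ζ = 3/(2·√3) ≈ 0.8660.

ζ ≈ 0.8660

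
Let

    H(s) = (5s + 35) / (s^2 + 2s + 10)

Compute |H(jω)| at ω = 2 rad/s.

|H(j2)| ≈ 5.048

Substitute s = j2: numerator = 35 + j10, denominator = 6 + j4.
|H(j2)| = |35 + j10| / |6 + j4| = 36.401 / 7.2111 ≈ 5.048.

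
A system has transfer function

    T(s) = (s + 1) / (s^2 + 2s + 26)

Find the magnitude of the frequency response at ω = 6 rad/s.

|T(j6)| ≈ 0.3894

Substitute s = j6: numerator = 1 + j6, denominator = -10 + j12.
|T(j6)| = |1 + j6| / |-10 + j12| = 6.0828 / 15.620 ≈ 0.3894.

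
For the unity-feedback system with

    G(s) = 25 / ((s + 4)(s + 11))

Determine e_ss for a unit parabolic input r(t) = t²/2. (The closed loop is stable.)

e_ss = ∞

G(s) has no poles at the origin.
This is a Type 0 system; Ka = lim_{s→0} s^2·G(s) = 0, so the steady-state error for a parabola input is infinite.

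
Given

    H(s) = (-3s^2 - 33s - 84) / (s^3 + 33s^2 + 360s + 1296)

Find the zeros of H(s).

s = -7, -4

Set the numerator to zero: -3s^2 - 33s - 84 = 0, i.e. -3·(s^2 + 11s + 28) = 0.
Factoring: (s + 7)(s + 4) = 0.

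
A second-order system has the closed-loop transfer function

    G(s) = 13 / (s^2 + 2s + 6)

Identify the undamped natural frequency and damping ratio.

Compare the denominator to the standard form s^2 + 2ζωₙs + ωₙ².
ωₙ² = 6, so ωₙ = √6 ≈ 2.449 rad/s.
2ζωₙ = 2, so ζ = 2/(2·√6) ≈ 0.4082.

ωₙ ≈ 2.449 rad/s, ζ ≈ 0.4082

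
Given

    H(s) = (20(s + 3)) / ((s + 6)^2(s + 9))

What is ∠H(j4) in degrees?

∠H(j4) ≈ -38.21°

At s = j4: numerator = 60 + j80, denominator = -12 + j512.
∠H = ∠num − ∠den = 53.130° − (91.343°) = -38.21°.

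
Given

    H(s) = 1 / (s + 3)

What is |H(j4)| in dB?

Substitute s = j4: numerator = 1, denominator = 3 + j4.
|H(j4)| = |1| / |3 + j4| = 1 / 5 = 0.2000.
In decibels: 20·log₁₀(0.2000) ≈ -14.0 dB.

|H(j4)|_dB ≈ -14.0 dB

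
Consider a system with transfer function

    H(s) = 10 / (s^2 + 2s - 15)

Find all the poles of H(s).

The poles are the roots of the denominator s^2 + 2s - 15 = 0.
Factoring: (s + 5)(s - 3) = 0, so s = -5 and s = 3.

s = -5, 3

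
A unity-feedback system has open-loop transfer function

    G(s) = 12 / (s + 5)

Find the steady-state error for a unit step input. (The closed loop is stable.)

G(s) has no poles at the origin.
This is a Type 0 system. Kp = lim_{s→0} G(s) = 12/5.
e_ss = 1/(1 + Kp) = 1/(1 + 12/5) = 5/17 ≈ 0.2941.

e_ss = 0.2941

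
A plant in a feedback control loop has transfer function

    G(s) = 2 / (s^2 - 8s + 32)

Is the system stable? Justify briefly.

unstable

The denominator s^2 - 8s + 32 factors as (s^2 - 8s + 32), giving poles at s = 4 + 4j, 4 - 4j.
Since the pole(s) at s = 4 + 4j, 4 - 4j lie in the right half-plane, the system is unstable.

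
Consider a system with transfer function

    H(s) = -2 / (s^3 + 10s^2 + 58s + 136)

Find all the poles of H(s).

s = -3 ± 5j, -4

The poles are the roots of the denominator s^3 + 10s^2 + 58s + 136 = 0.
Trying s = -4: the polynomial evaluates to 0, so (s + 4) is a factor.
Dividing out leaves s^2 + 6s + 34 = 0.
The quadratic formula then gives s = -3 ± 5j.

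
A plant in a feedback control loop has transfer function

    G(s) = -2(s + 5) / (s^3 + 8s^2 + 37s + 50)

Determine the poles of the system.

s = -3 + 4j, -3 - 4j, -2

The poles are the roots of the denominator s^3 + 8s^2 + 37s + 50 = 0.
Trying s = -2: the polynomial evaluates to 0, so (s + 2) is a factor.
Dividing out leaves s^2 + 6s + 25 = 0.
The quadratic formula then gives s = -3 ± 4j.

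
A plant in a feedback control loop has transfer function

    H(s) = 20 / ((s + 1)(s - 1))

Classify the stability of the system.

unstable

The poles can be read from the denominator factors: s = -1, 1.
Since the pole(s) at s = 1 lie in the right half-plane, the system is unstable.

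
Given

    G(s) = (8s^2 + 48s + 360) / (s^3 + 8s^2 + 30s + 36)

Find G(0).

Set s = 0: G(0) = (360) / (36) = 10.

G(0) = 10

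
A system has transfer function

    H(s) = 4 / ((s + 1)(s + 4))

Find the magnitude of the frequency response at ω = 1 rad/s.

Substitute s = j1: numerator = 4, denominator = 3 + j5.
|H(j1)| = |4| / |3 + j5| = 4 / 5.8310 ≈ 0.6860.

|H(j1)| ≈ 0.6860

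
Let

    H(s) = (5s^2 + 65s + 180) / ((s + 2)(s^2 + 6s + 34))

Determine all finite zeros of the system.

s = -9, -4

Set the numerator to zero: 5s^2 + 65s + 180 = 0, i.e. 5·(s^2 + 13s + 36) = 0.
Factoring: (s + 9)(s + 4) = 0.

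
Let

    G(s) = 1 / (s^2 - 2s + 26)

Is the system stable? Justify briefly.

unstable

The poles can be read from the denominator factors: s = 1 + 5j, 1 - 5j.
Since the pole(s) at s = 1 + 5j, 1 - 5j lie in the right half-plane, the system is unstable.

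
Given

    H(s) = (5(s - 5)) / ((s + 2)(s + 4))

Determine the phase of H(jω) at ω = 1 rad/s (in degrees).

At s = j1: numerator = -25 + j5, denominator = 7 + j6.
∠H = ∠num − ∠den = 168.69° − (40.601°) = 128.1°.

∠H(j1) ≈ 128.1°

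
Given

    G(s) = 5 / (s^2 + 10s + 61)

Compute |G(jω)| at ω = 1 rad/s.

Substitute s = j1: numerator = 5, denominator = 60 + j10.
|G(j1)| = |5| / |60 + j10| = 5 / 60.828 ≈ 0.08220.

|G(j1)| ≈ 0.08220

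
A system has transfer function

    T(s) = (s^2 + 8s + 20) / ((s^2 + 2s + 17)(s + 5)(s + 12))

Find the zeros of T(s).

s = -4 ± 2j

Set the numerator to zero: s^2 + 8s + 20 = 0.
Factoring: (s^2 + 8s + 20) = 0.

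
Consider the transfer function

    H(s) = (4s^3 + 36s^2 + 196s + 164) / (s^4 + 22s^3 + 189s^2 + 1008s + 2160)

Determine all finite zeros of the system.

s = -4 + 5j, -4 - 5j, -1

Set the numerator to zero: 4s^3 + 36s^2 + 196s + 164 = 0, i.e. 4·(s^3 + 9s^2 + 49s + 41) = 0.
Factoring: (s^2 + 8s + 41)(s + 1) = 0.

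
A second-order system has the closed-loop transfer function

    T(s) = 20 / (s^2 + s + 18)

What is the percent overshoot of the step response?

Comparing s^2 + s + 18 to s^2 + 2ζωₙs + ωₙ²: ωₙ = √18 ≈ 4.243 rad/s and ζ = 1/(2·√18) ≈ 0.1179.
%OS = 100·exp(−πζ/√(1−ζ²)) = 100·exp(−π·0.1179/√(1−0.1179²)) ≈ 68.9%.

%OS ≈ 68.9%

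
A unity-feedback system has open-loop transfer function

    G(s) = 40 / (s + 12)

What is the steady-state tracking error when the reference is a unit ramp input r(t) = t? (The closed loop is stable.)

G(s) has no poles at the origin.
This is a Type 0 system; Kv = lim_{s→0} s·G(s) = 0, so the steady-state error for a ramp input is infinite.

e_ss = ∞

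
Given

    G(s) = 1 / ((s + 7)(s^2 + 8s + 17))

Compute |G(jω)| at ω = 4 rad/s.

Substitute s = j4: numerator = 1, denominator = -121 + j228.
|G(j4)| = |1| / |-121 + j228| = 1 / 258.12 ≈ 0.003874.

|G(j4)| ≈ 0.003874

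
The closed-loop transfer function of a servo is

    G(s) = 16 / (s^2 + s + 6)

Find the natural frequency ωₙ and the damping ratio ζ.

ωₙ ≈ 2.449 rad/s, ζ ≈ 0.2041

Compare the denominator to the standard form s^2 + 2ζωₙs + ωₙ².
ωₙ² = 6, so ωₙ = √6 ≈ 2.449 rad/s.
2ζωₙ = 1, so ζ = 1/(2·√6) ≈ 0.2041.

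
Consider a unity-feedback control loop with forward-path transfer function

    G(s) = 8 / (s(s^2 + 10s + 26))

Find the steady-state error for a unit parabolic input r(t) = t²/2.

e_ss = ∞

G(s) has one pole at the origin.
This is a Type 1 system; Ka = lim_{s→0} s^2·G(s) = 0, so the steady-state error for a parabola input is infinite.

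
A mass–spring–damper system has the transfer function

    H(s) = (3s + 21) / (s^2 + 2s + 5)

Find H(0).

Set s = 0: H(0) = (21) / (5) = 21/5.

H(0) = 21/5 ≈ 4.200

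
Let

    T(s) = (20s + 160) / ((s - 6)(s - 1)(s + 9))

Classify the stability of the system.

The poles can be read from the denominator factors: s = 6, 1, -9.
Since the pole(s) at s = 6, 1 lie in the right half-plane, the system is unstable.

unstable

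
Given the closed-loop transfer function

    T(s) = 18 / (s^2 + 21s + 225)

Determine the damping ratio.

Compare the denominator to the standard form s^2 + 2ζωₙs + ωₙ².
ωₙ² = 225, so ωₙ = 15 rad/s.
2ζωₙ = 21, so ζ = 21/(2·15) = 0.7.

ζ = 0.7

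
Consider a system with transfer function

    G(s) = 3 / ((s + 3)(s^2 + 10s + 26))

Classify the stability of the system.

stable

The poles can be read from the denominator factors: s = -3, -5 ± j.
Since all poles lie strictly in the left half-plane, the system is stable.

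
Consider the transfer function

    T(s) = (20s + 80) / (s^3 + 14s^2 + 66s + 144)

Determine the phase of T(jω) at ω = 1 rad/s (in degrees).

At s = j1: numerator = 80 + j20, denominator = 130 + j65.
∠T = ∠num − ∠den = 14.036° − (26.565°) = -12.53°.

∠T(j1) ≈ -12.53°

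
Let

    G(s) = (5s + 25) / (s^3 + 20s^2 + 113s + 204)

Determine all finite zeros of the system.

Set the numerator to zero: 5s + 25 = 0, i.e. 5·(s + 5) = 0.
So s = -5.

s = -5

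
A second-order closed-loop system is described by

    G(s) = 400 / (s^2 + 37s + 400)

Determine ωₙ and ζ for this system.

ωₙ = 20 rad/s, ζ = 0.925

Compare the denominator to the standard form s^2 + 2ζωₙs + ωₙ².
ωₙ² = 400, so ωₙ = 20 rad/s.
2ζωₙ = 37, so ζ = 37/(2·20) = 0.925.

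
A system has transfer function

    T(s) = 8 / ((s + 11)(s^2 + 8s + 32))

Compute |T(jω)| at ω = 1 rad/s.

|T(j1)| ≈ 0.02262

Substitute s = j1: numerator = 8, denominator = 333 + j119.
|T(j1)| = |8| / |333 + j119| = 8 / 353.62 ≈ 0.02262.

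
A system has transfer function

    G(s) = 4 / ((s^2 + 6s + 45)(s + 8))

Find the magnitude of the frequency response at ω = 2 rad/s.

Substitute s = j2: numerator = 4, denominator = 304 + j178.
|G(j2)| = |4| / |304 + j178| = 4 / 352.28 ≈ 0.01135.

|G(j2)| ≈ 0.01135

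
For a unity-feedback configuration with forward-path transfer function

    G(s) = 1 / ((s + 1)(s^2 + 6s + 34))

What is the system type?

The denominator has no factor of s at the origin — no free integrator — so this is a Type 0 system.

Type 0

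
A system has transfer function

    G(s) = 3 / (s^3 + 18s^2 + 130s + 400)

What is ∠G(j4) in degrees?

At s = j4: numerator = 3, denominator = 112 + j456.
∠G = ∠num − ∠den = 0° − (76.201°) = -76.20°.

∠G(j4) ≈ -76.20°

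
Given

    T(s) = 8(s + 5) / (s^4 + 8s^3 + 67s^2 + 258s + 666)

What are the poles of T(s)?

s = -3 + 3j, -3 - 3j, -1 + 6j, -1 - 6j

The poles are the roots of the denominator s^4 + 8s^3 + 67s^2 + 258s + 666 = 0.
No real roots exist; factor into two real quadratics: (s^2 + 6s + 18)(s^2 + 2s + 37) = 0.
Each quadratic gives a conjugate pair via the quadratic formula.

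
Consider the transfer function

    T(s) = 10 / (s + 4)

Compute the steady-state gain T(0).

T(0) = 5/2 ≈ 2.500

Set s = 0: T(0) = (10) / (4) = 5/2.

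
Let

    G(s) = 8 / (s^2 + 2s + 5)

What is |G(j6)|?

|G(j6)| ≈ 0.2407

Substitute s = j6: numerator = 8, denominator = -31 + j12.
|G(j6)| = |8| / |-31 + j12| = 8 / 33.242 ≈ 0.2407.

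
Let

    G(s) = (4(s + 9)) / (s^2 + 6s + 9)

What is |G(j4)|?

Substitute s = j4: numerator = 36 + j16, denominator = -7 + j24.
|G(j4)| = |36 + j16| / |-7 + j24| = 39.395 / 25 ≈ 1.576.

|G(j4)| ≈ 1.576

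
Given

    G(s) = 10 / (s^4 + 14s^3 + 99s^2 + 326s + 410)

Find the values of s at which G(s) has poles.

The poles are the roots of the denominator s^4 + 14s^3 + 99s^2 + 326s + 410 = 0.
No real roots exist; factor into two real quadratics: (s^2 + 6s + 10)(s^2 + 8s + 41) = 0.
Each quadratic gives a conjugate pair via the quadratic formula.

s = -3 + j, -3 - j, -4 + 5j, -4 - 5j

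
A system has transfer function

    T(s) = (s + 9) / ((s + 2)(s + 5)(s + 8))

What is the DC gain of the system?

T(0) = 9/80 ≈ 0.1125

At s = 0 each factor (s + a) contributes a and each (s^2 + bs + c) contributes c.
T(0) = 1·(9) / ((2) · (5) · (8)) = 9/80 = 9/80.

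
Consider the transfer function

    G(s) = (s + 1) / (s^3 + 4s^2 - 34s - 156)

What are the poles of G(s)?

The poles are the roots of the denominator s^3 + 4s^2 - 34s - 156 = 0.
Trying s = 6: the polynomial evaluates to 0, so (s - 6) is a factor.
Dividing out leaves s^2 + 10s + 26 = 0.
The quadratic formula then gives s = -5 ± 1j.

s = 6, -5 + j, -5 - j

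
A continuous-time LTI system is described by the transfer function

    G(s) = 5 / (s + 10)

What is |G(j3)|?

Substitute s = j3: numerator = 5, denominator = 10 + j3.
|G(j3)| = |5| / |10 + j3| = 5 / 10.440 ≈ 0.4789.

|G(j3)| ≈ 0.4789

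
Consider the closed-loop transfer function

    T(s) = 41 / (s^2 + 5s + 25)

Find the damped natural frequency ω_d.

ω_d ≈ 4.330 rad/s

Comparing s^2 + 5s + 25 to s^2 + 2ζωₙs + ωₙ²: ωₙ = 5 rad/s and ζ = 5/(2·5) = 0.5.
ζωₙ = 5/2 = 2.5, so ω_d = ωₙ√(1−ζ²) = √(ωₙ² − (ζωₙ)²) = √(25 − 2.5²) = √18.75 ≈ 4.330 rad/s.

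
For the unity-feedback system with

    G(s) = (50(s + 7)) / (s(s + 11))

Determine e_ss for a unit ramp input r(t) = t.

G(s) has one pole at the origin.
This is a Type 1 system. Kv = lim_{s→0} s·G(s) = 350/11.
e_ss = 1/Kv = 1/(350/11) = 11/350 ≈ 0.03143.

e_ss = 0.03143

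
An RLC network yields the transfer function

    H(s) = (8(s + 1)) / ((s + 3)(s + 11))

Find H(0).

At s = 0 each factor (s + a) contributes a and each (s^2 + bs + c) contributes c.
H(0) = 8·(1) / ((3) · (11)) = 8/33 = 8/33.

H(0) = 8/33 ≈ 0.2424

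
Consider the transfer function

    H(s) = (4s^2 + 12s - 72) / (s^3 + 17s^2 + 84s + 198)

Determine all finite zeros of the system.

s = 3, -6

Set the numerator to zero: 4s^2 + 12s - 72 = 0, i.e. 4·(s^2 + 3s - 18) = 0.
Factoring: (s - 3)(s + 6) = 0.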